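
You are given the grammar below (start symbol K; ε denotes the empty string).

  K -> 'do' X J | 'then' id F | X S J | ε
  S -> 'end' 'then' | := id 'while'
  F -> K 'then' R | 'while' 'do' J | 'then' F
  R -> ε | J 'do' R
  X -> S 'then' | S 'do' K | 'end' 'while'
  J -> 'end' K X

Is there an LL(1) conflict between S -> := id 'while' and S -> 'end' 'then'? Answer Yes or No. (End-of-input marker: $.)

No

FIRST(:= id 'while') = { := } and FIRST('end' 'then') = { 'end' }.
The FIRST sets are disjoint and neither alternative is nullable — no conflict.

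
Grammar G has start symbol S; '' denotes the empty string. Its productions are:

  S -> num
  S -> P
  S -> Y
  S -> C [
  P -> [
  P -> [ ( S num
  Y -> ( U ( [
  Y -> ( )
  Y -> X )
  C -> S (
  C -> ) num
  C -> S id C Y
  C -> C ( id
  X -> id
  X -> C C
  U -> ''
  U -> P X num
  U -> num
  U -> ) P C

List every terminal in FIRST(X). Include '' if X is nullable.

X -> id contributes {id}.
From X -> C C: add FIRST(C) = { (, ), [, id, num }.
Union: FIRST(X) = { (, ), [, id, num }.

{ (, ), [, id, num }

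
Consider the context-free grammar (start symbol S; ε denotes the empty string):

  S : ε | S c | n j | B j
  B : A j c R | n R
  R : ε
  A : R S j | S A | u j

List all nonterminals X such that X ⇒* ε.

Directly nullable (have an ε-production): S, R.
No other nonterminal has a production whose RHS symbols are all nullable.

{ R, S }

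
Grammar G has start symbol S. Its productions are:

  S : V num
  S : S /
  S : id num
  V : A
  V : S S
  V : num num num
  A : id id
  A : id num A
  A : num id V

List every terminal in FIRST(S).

From S : V num: add FIRST(V) = { id, num }.
From S : S /: add FIRST(S) = { id, num }.
S : id num contributes {id}.
Union: FIRST(S) = { id, num }.

{ id, num }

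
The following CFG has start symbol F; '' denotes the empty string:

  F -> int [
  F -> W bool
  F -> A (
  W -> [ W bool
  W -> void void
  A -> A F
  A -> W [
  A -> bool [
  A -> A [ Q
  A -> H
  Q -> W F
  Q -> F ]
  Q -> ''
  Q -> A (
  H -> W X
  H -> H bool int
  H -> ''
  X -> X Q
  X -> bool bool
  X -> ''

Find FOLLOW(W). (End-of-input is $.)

{ (, [, bool, int, void }

In F -> W bool: add FIRST(bool) = { bool }.
In W -> [ W bool: add FIRST(bool) = { bool }.
In A -> W [: add FIRST([) = { [ }.
In Q -> W F: add FIRST(F) = { (, [, bool, int, void }.
In H -> W X: add FIRST(X)\{''} = { (, [, bool, int, void }.
  Since X is nullable, also add FOLLOW(H) = { (, [, bool, int, void }.
Union: FOLLOW(W) = { (, [, bool, int, void }.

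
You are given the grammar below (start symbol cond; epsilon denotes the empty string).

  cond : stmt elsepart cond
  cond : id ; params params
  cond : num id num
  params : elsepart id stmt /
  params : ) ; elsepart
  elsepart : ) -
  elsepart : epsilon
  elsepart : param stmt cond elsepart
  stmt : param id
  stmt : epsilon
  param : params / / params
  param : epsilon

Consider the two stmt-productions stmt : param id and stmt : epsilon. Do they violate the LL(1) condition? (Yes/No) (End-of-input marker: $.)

FIRST(param id) = { ), id, num } and FIRST(epsilon) = { epsilon }.
The second alternative is nullable and FOLLOW(stmt) = { ), /, id, num } shares ) with FIRST of the first — conflict.

Yes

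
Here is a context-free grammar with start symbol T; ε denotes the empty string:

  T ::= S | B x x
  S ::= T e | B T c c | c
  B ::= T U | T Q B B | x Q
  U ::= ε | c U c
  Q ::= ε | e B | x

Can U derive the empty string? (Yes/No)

U has an ε-production, so U ⇒ ε.

Yes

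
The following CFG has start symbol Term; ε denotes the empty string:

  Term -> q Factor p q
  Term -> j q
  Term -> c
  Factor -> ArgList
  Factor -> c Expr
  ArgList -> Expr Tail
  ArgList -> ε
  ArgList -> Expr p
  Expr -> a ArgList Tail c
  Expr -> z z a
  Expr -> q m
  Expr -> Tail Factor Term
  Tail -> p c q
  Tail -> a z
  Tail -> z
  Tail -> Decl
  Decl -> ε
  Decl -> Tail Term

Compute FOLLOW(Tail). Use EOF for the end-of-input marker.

In ArgList -> Expr Tail: Tail is at the end, add FOLLOW(ArgList) = { a, c, j, p, q, z }.
In Expr -> a ArgList Tail c: add FIRST(c) = { c }.
In Expr -> Tail Factor Term: add FIRST(Factor Term) = { a, c, j, p, q, z }.
In Decl -> Tail Term: add FIRST(Term) = { c, j, q }.
Union: FOLLOW(Tail) = { a, c, j, p, q, z }.

{ a, c, j, p, q, z }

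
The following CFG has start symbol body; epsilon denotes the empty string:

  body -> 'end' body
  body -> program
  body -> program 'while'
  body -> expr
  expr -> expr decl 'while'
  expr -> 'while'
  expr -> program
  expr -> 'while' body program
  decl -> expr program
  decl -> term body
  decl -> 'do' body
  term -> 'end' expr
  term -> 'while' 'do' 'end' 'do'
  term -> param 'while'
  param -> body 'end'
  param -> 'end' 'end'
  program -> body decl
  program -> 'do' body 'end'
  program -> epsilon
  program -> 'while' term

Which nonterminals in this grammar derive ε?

Directly nullable (have an epsilon-production): program.
body -> program with every symbol nullable, so body is nullable.
decl -> expr program with every symbol nullable, so decl is nullable.
expr -> program with every symbol nullable, so expr is nullable.
No other nonterminal has a production whose RHS symbols are all nullable.

{ body, decl, expr, program }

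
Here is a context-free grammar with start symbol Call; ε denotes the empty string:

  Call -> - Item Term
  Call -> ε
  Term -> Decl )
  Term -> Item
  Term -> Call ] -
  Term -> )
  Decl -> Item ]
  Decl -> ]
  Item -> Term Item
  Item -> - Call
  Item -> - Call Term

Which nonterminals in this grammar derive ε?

Directly nullable (have an ε-production): Call.
No other nonterminal has a production whose RHS symbols are all nullable.

{ Call }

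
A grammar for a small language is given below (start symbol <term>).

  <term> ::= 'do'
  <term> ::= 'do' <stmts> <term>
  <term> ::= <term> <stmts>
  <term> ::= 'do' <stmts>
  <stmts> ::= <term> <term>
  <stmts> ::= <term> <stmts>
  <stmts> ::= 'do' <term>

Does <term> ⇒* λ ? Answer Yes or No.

No

No nonterminal in this grammar is nullable.
No production of <term> has an RHS whose symbols are all nullable, so <term> is not nullable.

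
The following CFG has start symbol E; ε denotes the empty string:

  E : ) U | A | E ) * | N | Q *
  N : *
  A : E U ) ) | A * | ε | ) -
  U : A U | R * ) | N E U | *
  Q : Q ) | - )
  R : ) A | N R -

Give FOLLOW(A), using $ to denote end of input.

{ $, ), *, - }

In E : A: A is at the end, add FOLLOW(E) = { $, ), *, - }.
In A : A *: add FIRST(*) = { * }.
In U : A U: add FIRST(U) = { ), *, - }.
In R : ) A: A is at the end, add FOLLOW(R) = { *, - }.
Union: FOLLOW(A) = { $, ), *, - }.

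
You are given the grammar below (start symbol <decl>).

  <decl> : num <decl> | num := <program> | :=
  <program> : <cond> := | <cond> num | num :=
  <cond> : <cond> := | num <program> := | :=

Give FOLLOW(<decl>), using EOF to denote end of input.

{ EOF }

<decl> is the start symbol, so EOF ∈ FOLLOW(<decl>).
In <decl> : num <decl>: <decl> is at the end, add FOLLOW(<decl>) = { EOF }.
Union: FOLLOW(<decl>) = { EOF }.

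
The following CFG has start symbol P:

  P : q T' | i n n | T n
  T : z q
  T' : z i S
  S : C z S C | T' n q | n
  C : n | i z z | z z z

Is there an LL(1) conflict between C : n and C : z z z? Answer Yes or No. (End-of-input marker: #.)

No

FIRST(n) = { n } and FIRST(z z z) = { z }.
The FIRST sets are disjoint and neither alternative is nullable — no conflict.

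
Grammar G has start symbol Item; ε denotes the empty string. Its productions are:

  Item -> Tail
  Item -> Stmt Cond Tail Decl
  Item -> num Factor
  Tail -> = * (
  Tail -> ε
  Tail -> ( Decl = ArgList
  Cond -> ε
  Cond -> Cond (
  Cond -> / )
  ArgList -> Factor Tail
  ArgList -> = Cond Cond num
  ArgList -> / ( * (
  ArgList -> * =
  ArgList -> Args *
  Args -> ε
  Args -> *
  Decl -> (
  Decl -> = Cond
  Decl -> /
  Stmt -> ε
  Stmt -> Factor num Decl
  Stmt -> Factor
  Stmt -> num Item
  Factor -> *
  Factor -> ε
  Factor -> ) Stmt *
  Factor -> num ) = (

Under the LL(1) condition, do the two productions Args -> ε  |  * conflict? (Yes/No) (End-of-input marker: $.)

Yes

FIRST(ε) = { ε } and FIRST(*) = { * }.
The first alternative is nullable and FOLLOW(Args) = { * } shares * with FIRST of the second — conflict.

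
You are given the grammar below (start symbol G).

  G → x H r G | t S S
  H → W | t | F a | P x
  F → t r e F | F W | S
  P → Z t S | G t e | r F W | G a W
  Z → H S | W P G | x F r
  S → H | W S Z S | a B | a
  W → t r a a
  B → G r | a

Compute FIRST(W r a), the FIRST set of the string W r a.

Add FIRST(W) = { t }; W is not nullable, stop.

{ t }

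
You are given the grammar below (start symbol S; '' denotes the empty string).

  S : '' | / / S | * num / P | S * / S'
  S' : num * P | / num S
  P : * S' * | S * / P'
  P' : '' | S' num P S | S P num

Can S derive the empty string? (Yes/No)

Yes

S has an ''-production, so S ⇒ ''.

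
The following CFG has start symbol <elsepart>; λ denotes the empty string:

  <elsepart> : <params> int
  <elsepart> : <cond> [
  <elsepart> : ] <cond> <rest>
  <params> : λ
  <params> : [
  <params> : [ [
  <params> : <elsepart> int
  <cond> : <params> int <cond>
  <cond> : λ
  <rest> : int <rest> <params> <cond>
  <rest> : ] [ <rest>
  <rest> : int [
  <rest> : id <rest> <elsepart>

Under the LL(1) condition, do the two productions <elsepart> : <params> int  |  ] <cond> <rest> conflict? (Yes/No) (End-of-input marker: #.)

Yes

FIRST(<params> int) = { [, ], int } and FIRST(] <cond> <rest>) = { ] }.
Both contain ], so the two alternatives are not disjoint — LL(1) conflict.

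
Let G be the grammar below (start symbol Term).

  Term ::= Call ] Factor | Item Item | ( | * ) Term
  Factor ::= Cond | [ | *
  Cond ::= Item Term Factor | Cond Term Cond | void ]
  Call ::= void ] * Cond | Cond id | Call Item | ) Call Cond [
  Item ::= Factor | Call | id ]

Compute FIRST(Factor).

From Factor ::= Cond: add FIRST(Cond) = { ), *, [, id, void }.
Factor ::= [ contributes {[}.
Factor ::= * contributes {*}.
Union: FIRST(Factor) = { ), *, [, id, void }.

{ ), *, [, id, void }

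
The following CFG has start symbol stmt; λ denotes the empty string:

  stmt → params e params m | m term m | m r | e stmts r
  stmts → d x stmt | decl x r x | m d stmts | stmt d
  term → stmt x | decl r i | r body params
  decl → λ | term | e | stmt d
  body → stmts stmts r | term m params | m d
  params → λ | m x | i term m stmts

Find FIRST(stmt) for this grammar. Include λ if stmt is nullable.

From stmt → params e params m: params nullable, take FIRST(params) ∪ {e} = { e, i, m }.
stmt → m term m contributes {m}.
stmt → m r contributes {m}.
stmt → e stmts r contributes {e}.
Union: FIRST(stmt) = { e, i, m }.

{ e, i, m }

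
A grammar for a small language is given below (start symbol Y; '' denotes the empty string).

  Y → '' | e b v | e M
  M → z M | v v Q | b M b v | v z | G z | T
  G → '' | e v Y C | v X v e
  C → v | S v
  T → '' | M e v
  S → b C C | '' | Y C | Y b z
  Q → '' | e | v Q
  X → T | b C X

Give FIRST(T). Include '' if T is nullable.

T → '' contributes ''.
From T → M e v: M nullable, take FIRST(M) ∪ {e} = { b, e, v, z }.
Union: FIRST(T) = { b, e, v, z, '' }.

{ b, e, v, z, '' }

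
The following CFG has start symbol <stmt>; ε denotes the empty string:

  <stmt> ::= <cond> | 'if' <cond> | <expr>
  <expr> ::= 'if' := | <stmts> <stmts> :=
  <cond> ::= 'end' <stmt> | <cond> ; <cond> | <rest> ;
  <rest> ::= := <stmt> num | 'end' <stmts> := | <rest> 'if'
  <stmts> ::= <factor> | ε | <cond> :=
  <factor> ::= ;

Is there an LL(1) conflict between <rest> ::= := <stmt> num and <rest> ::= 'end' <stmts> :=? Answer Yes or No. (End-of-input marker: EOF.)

No

FIRST(:= <stmt> num) = { := } and FIRST('end' <stmts> :=) = { 'end' }.
The FIRST sets are disjoint and neither alternative is nullable — no conflict.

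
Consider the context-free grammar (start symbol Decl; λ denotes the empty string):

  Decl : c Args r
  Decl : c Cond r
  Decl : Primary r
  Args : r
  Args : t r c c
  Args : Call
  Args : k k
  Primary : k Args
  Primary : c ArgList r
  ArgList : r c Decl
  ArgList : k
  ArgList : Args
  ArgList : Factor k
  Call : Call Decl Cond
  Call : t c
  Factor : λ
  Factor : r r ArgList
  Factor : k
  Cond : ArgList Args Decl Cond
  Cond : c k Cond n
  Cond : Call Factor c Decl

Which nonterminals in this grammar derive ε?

Directly nullable (have an λ-production): Factor.
No other nonterminal has a production whose RHS symbols are all nullable.

{ Factor }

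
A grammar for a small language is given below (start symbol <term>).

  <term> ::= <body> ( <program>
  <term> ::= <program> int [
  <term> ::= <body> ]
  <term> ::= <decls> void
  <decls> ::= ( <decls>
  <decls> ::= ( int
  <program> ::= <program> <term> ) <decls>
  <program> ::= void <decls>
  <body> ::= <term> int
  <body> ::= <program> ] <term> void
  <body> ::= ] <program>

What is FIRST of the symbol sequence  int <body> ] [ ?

{ int }

int is a terminal; add {int} and stop.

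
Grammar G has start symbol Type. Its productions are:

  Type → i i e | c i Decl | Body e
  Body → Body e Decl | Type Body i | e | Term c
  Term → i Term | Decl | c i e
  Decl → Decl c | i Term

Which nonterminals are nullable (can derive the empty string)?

No nonterminal has an empty production or an RHS whose symbols are all nullable.

{ } (none)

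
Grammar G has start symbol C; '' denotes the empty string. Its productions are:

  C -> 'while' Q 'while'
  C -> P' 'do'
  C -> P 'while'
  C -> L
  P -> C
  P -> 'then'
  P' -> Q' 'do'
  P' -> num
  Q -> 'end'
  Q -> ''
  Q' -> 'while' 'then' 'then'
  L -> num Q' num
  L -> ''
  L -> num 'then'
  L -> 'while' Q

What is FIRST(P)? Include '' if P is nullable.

From P -> C: add FIRST(C) = { 'then', 'while', num, '' } (including '' since C is nullable).
P -> 'then' contributes {'then'}.
Union: FIRST(P) = { 'then', 'while', num, '' }.

{ 'then', 'while', num, '' }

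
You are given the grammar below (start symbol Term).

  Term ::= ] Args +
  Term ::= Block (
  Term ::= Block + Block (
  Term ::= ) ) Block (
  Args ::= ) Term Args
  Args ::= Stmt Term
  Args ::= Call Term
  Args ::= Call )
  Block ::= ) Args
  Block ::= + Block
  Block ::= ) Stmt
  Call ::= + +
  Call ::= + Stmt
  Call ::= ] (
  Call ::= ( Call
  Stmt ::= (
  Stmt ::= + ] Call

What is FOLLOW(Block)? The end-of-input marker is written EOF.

In Term ::= Block (: add FIRST(() = { ( }.
In Term ::= Block + Block (: add FIRST(+ Block () = { + }.
In Term ::= Block + Block (: add FIRST(() = { ( }.
In Term ::= ) ) Block (: add FIRST(() = { ( }.
In Block ::= + Block: Block is at the end, add FOLLOW(Block) = { (, + }.
Union: FOLLOW(Block) = { (, + }.

{ (, + }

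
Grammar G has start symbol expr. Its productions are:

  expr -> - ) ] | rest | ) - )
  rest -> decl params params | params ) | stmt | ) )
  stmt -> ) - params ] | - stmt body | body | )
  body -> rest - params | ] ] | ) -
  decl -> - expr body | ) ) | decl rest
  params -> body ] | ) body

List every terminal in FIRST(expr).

expr -> - ) ] contributes {-}.
From expr -> rest: add FIRST(rest) = { ), -, ] }.
expr -> ) - ) contributes {)}.
Union: FIRST(expr) = { ), -, ] }.

{ ), -, ] }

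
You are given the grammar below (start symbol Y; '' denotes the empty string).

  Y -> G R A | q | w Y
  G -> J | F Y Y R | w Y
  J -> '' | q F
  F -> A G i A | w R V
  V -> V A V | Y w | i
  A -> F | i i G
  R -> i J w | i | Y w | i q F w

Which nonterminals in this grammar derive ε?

Directly nullable (have an ''-production): J.
G -> J with every symbol nullable, so G is nullable.
No other nonterminal has a production whose RHS symbols are all nullable.

{ G, J }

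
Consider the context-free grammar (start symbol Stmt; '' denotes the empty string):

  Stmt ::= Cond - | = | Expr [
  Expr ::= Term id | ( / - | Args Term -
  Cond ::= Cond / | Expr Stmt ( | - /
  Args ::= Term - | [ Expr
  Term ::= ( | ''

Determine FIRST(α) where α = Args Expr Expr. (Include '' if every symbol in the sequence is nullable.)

{ (, -, [ }

Add FIRST(Args) = { (, -, [ }; Args is not nullable, stop.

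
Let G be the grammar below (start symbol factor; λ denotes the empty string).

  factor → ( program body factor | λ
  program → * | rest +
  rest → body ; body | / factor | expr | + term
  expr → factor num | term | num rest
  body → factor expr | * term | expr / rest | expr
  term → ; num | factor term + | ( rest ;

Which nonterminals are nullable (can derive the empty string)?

{ factor }

Directly nullable (have an λ-production): factor.
No other nonterminal has a production whose RHS symbols are all nullable.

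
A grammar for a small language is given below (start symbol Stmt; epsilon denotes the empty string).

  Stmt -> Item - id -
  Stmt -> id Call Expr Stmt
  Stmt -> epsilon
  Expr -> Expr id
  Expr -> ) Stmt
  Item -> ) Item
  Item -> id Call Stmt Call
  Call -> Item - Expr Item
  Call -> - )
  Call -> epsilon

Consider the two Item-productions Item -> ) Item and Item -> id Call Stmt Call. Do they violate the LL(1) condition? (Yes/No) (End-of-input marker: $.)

No

FIRST() Item) = { ) } and FIRST(id Call Stmt Call) = { id }.
The FIRST sets are disjoint and neither alternative is nullable — no conflict.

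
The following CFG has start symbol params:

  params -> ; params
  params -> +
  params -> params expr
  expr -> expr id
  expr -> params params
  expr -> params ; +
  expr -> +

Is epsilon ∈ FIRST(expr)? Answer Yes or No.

No

No nonterminal in this grammar is nullable.
No production of expr has an RHS whose symbols are all nullable, so expr is not nullable.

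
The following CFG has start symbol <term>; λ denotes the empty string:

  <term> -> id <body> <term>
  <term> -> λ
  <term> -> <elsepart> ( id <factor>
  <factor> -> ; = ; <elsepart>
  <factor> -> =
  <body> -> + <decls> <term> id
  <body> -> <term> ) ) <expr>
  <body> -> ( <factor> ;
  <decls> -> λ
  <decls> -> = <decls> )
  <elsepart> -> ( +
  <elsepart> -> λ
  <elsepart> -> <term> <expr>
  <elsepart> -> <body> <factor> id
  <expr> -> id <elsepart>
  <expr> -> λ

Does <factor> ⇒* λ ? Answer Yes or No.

No

Nullable nonterminals: <decls>, <elsepart>, <expr>, <term>.
No production of <factor> has an RHS whose symbols are all nullable, so <factor> is not nullable.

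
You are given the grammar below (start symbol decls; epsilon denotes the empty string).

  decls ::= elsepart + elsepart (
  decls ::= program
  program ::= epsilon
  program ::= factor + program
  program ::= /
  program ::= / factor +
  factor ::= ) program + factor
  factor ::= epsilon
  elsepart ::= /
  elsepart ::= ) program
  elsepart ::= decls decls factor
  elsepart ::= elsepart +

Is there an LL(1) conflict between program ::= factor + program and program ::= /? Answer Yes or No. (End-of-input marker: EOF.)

FIRST(factor + program) = { ), + } and FIRST(/) = { / }.
The FIRST sets are disjoint and neither alternative is nullable — no conflict.

No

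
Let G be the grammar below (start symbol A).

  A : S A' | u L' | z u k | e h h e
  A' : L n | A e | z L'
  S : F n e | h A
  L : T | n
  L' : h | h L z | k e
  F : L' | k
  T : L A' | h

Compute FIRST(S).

{ h, k }

From S : F n e: add FIRST(F) = { h, k }.
S : h A contributes {h}.
Union: FIRST(S) = { h, k }.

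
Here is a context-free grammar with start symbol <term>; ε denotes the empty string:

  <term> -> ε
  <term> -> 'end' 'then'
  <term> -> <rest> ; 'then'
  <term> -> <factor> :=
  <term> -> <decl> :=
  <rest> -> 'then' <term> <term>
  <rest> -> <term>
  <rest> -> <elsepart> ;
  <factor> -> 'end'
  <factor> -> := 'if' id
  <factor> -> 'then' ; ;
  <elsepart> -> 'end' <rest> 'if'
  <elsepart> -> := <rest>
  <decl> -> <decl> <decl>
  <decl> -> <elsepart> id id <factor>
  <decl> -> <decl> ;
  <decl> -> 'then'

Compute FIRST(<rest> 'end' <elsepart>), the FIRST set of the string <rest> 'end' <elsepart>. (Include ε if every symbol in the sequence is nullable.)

{ 'end', 'then', :=, ; }

Add FIRST(<rest>)\{ε} = { 'end', 'then', :=, ; }; <rest> is nullable, continue.
'end' is a terminal; add {'end'} and stop.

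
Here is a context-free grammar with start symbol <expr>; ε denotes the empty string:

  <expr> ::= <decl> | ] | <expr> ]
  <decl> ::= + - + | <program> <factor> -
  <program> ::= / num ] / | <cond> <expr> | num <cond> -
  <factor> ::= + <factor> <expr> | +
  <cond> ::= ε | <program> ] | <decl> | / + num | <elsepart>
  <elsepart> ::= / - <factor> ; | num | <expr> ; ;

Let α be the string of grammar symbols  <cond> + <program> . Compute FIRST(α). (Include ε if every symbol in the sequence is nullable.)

{ +, /, ], num }

Add FIRST(<cond>)\{ε} = { +, /, ], num }; <cond> is nullable, continue.
+ is a terminal; add {+} and stop.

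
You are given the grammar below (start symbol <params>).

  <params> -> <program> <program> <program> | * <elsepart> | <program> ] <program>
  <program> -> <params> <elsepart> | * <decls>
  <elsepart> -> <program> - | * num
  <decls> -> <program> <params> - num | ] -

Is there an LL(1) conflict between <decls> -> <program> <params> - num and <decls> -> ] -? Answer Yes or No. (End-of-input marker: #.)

FIRST(<program> <params> - num) = { * } and FIRST(] -) = { ] }.
The FIRST sets are disjoint and neither alternative is nullable — no conflict.

No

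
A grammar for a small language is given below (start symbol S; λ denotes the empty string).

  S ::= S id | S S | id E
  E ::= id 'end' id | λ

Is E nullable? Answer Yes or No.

Yes

E has an λ-production, so E ⇒ λ.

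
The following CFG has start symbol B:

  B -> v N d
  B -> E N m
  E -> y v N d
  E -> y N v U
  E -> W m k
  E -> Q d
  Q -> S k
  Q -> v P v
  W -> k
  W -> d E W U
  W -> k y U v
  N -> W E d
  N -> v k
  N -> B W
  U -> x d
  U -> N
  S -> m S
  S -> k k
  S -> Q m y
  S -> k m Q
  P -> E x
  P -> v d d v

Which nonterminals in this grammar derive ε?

No nonterminal has an empty production or an RHS whose symbols are all nullable.

{ } (none)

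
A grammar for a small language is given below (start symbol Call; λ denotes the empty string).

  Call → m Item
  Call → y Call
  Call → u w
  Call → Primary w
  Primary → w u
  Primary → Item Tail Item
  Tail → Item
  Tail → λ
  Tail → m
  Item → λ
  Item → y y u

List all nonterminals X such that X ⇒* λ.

{ Item, Primary, Tail }

Directly nullable (have an λ-production): Tail, Item.
Primary → Item Tail Item with every symbol nullable, so Primary is nullable.
No other nonterminal has a production whose RHS symbols are all nullable.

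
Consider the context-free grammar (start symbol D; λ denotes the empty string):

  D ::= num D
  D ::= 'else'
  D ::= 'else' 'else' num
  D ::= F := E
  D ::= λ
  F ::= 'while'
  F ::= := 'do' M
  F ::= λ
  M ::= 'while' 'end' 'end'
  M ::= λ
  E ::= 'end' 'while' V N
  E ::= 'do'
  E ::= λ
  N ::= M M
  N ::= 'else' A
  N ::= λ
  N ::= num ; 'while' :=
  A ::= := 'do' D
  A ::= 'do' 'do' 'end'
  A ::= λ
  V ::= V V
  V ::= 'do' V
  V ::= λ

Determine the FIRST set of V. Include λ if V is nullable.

From V ::= V V: V, V nullable, take FIRST(V) ∪ FIRST(V) = { 'do' }; also λ since the whole RHS is nullable.
V ::= 'do' V contributes {'do'}.
V ::= λ contributes λ.
Union: FIRST(V) = { 'do', λ }.

{ 'do', λ }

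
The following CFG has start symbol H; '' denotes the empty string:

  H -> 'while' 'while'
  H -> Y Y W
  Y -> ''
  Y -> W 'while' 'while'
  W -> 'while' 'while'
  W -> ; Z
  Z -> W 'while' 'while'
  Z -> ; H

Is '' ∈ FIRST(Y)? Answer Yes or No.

Yes

Y has an ''-production, so Y ⇒ ''.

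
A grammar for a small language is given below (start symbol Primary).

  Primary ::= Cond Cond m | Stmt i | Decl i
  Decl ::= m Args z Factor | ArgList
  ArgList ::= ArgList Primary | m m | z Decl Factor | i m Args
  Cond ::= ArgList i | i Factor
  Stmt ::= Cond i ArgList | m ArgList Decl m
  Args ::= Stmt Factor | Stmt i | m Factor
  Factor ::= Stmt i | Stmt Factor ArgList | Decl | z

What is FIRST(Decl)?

Decl ::= m Args z Factor contributes {m}.
From Decl ::= ArgList: add FIRST(ArgList) = { i, m, z }.
Union: FIRST(Decl) = { i, m, z }.

{ i, m, z }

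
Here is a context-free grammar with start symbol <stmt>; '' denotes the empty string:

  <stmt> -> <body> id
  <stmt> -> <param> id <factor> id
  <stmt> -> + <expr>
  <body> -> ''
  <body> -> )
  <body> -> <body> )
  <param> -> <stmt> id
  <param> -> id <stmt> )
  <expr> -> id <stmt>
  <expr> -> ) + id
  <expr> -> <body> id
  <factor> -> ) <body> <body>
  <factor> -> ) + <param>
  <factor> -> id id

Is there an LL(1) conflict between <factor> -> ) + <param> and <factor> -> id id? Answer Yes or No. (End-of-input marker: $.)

FIRST() + <param>) = { ) } and FIRST(id id) = { id }.
The FIRST sets are disjoint and neither alternative is nullable — no conflict.

No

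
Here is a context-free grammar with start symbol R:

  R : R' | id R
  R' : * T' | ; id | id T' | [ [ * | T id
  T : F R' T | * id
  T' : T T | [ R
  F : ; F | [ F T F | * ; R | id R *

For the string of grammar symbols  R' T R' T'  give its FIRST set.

{ *, ;, [, id }

Add FIRST(R') = { *, ;, [, id }; R' is not nullable, stop.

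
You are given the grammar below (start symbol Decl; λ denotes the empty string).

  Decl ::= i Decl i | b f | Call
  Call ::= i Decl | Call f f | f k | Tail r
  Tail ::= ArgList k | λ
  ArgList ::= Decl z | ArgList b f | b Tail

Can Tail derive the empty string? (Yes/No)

Yes

Tail has an λ-production, so Tail ⇒ λ.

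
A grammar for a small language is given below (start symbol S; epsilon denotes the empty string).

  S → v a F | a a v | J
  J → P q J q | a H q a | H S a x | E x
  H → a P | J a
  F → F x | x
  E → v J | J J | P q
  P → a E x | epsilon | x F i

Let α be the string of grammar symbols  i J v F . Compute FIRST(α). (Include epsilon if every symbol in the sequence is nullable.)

{ i }

i is a terminal; add {i} and stop.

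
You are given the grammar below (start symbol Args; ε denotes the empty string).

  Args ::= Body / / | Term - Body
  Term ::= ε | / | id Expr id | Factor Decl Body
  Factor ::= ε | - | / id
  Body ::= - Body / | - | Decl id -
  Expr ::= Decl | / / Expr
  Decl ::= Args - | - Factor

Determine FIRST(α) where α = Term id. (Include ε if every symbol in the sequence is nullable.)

Add FIRST(Term)\{ε} = { -, /, id }; Term is nullable, continue.
id is a terminal; add {id} and stop.

{ -, /, id }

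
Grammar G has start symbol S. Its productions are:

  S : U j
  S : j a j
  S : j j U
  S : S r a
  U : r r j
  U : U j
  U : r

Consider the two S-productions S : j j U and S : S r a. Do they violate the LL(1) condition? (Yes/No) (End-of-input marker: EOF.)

Yes

FIRST(j j U) = { j } and FIRST(S r a) = { j, r }.
Both contain j, so the two alternatives are not disjoint — LL(1) conflict.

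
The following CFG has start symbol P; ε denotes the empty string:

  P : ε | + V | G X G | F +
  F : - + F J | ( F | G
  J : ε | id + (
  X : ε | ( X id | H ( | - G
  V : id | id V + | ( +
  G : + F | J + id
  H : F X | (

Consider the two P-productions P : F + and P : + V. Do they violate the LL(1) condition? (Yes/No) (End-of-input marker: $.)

Yes

FIRST(F +) = { (, +, -, id } and FIRST(+ V) = { + }.
Both contain +, so the two alternatives are not disjoint — LL(1) conflict.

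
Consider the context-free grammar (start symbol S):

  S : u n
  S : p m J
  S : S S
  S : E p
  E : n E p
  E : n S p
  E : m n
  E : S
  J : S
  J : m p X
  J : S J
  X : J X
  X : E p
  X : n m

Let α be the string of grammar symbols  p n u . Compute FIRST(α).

{ p }

p is a terminal; add {p} and stop.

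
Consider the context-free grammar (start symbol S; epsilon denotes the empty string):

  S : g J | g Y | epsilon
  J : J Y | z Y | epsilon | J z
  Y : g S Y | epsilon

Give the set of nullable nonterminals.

{ J, S, Y }

Directly nullable (have an epsilon-production): S, J, Y.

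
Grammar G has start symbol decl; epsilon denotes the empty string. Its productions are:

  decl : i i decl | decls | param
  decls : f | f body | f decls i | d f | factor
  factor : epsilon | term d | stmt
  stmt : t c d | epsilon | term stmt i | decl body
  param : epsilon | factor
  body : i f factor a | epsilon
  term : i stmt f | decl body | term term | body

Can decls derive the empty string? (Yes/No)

decls : factor and each of factor is nullable, so decls ⇒* epsilon.

Yes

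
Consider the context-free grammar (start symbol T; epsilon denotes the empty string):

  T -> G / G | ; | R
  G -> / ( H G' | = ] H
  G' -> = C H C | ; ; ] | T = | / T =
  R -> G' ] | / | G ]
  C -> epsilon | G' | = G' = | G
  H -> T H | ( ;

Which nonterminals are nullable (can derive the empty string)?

Directly nullable (have an epsilon-production): C.
No other nonterminal has a production whose RHS symbols are all nullable.

{ C }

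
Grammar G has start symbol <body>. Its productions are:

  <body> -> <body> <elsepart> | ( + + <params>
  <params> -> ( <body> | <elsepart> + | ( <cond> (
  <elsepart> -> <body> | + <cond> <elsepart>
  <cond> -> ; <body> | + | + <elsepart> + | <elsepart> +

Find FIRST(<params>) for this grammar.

{ (, + }

<params> -> ( <body> contributes {(}.
From <params> -> <elsepart> +: add FIRST(<elsepart>) = { (, + }.
<params> -> ( <cond> ( contributes {(}.
Union: FIRST(<params>) = { (, + }.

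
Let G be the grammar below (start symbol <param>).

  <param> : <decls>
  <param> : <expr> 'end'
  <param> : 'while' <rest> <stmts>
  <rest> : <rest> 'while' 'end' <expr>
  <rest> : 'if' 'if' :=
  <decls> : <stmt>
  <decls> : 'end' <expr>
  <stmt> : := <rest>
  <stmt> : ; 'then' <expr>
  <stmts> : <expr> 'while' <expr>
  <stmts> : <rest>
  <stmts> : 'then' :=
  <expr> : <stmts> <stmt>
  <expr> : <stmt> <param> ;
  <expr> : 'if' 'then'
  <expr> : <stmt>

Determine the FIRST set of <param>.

From <param> : <decls>: add FIRST(<decls>) = { 'end', :=, ; }.
From <param> : <expr> 'end': add FIRST(<expr>) = { 'if', 'then', :=, ; }.
<param> : 'while' <rest> <stmts> contributes {'while'}.
Union: FIRST(<param>) = { 'end', 'if', 'then', 'while', :=, ; }.

{ 'end', 'if', 'then', 'while', :=, ; }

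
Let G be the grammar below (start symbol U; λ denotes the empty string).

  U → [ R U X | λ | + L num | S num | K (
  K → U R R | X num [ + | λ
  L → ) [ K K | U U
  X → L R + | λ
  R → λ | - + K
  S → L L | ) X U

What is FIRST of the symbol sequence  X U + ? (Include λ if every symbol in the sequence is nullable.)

Add FIRST(X)\{λ} = { (, ), +, -, [, num }; X is nullable, continue.
Add FIRST(U)\{λ} = { (, ), +, -, [, num }; U is nullable, continue.
+ is a terminal; add {+} and stop.

{ (, ), +, -, [, num }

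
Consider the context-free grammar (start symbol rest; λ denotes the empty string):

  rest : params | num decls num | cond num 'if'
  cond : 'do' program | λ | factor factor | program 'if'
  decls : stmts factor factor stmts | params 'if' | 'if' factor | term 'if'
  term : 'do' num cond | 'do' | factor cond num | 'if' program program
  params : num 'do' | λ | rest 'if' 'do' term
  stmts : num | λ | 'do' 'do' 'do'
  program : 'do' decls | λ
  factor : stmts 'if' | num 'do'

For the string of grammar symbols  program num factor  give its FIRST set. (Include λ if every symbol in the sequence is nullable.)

Add FIRST(program)\{λ} = { 'do' }; program is nullable, continue.
num is a terminal; add {num} and stop.

{ 'do', num }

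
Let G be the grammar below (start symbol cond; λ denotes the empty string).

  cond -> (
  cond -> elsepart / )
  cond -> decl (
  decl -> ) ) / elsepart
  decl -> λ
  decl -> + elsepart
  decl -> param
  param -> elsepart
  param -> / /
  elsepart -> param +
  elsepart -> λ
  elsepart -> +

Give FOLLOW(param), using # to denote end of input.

{ (, + }

In decl -> param: param is at the end, add FOLLOW(decl) = { ( }.
In elsepart -> param +: add FIRST(+) = { + }.
Union: FOLLOW(param) = { (, + }.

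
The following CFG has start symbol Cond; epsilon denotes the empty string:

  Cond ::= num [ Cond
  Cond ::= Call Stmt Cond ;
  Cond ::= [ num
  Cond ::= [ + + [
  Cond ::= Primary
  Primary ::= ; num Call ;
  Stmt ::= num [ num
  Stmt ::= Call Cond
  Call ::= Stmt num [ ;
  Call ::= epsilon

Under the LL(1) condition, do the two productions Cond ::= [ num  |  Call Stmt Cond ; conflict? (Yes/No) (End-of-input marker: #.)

Yes

FIRST([ num) = { [ } and FIRST(Call Stmt Cond ;) = { ;, [, num }.
Both contain [, so the two alternatives are not disjoint — LL(1) conflict.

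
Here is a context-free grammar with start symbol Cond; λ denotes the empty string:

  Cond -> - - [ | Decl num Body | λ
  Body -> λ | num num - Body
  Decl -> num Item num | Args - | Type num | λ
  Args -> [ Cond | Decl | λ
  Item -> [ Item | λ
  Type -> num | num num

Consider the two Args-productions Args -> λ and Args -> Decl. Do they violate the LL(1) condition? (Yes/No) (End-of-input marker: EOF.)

Yes

FIRST(λ) = { λ } and FIRST(Decl) = { -, [, num, λ }.
Both alternatives are nullable, violating the LL(1) condition.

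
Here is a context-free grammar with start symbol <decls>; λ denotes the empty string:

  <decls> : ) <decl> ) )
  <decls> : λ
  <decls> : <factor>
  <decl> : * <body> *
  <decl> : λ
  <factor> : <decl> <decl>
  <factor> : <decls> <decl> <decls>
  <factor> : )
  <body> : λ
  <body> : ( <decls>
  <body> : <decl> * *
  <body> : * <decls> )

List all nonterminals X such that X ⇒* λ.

Directly nullable (have an λ-production): <decls>, <decl>, <body>.
<factor> : <decl> <decl> with every symbol nullable, so <factor> is nullable.

{ <body>, <decl>, <decls>, <factor> }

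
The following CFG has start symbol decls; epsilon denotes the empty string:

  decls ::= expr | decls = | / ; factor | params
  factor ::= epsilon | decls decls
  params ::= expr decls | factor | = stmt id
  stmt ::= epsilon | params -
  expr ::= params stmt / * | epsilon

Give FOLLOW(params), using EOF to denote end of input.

In decls ::= params: params is at the end, add FOLLOW(decls) = { EOF, -, /, = }.
In stmt ::= params -: add FIRST(-) = { - }.
In expr ::= params stmt / *: add FIRST(stmt / *) = { -, /, = }.
Union: FOLLOW(params) = { EOF, -, /, = }.

{ EOF, -, /, = }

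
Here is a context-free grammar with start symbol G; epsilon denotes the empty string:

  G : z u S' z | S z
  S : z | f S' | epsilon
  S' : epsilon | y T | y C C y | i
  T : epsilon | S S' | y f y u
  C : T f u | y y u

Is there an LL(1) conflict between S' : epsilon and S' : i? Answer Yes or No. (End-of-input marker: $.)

Yes

FIRST(epsilon) = { epsilon } and FIRST(i) = { i }.
The first alternative is nullable and FOLLOW(S') = { f, i, y, z } shares i with FIRST of the second — conflict.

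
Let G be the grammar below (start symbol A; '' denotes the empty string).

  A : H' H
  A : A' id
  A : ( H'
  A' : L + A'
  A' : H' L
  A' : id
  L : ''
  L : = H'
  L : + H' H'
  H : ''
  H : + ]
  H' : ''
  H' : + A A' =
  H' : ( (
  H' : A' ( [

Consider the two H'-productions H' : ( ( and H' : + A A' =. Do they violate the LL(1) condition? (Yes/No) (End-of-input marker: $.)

No

FIRST(( () = { ( } and FIRST(+ A A' =) = { + }.
The FIRST sets are disjoint and neither alternative is nullable — no conflict.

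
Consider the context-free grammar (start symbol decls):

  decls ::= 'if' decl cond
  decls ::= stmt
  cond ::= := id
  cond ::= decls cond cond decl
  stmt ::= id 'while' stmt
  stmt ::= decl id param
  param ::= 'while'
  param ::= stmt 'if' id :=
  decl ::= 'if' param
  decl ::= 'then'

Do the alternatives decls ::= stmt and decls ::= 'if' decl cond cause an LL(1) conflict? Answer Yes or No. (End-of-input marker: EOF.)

FIRST(stmt) = { 'if', 'then', id } and FIRST('if' decl cond) = { 'if' }.
Both contain 'if', so the two alternatives are not disjoint — LL(1) conflict.

Yes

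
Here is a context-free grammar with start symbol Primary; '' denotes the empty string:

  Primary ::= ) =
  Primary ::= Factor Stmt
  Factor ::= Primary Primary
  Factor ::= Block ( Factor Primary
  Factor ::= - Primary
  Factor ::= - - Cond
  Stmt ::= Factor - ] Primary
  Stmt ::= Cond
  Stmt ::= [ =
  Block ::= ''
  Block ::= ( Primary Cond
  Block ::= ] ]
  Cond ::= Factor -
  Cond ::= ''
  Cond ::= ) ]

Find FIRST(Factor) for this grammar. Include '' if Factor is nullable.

From Factor ::= Primary Primary: add FIRST(Primary) = { (, ), -, ] }.
From Factor ::= Block ( Factor Primary: Block nullable, take FIRST(Block) ∪ {(} = { (, ] }.
Factor ::= - Primary contributes {-}.
Factor ::= - - Cond contributes {-}.
Union: FIRST(Factor) = { (, ), -, ] }.

{ (, ), -, ] }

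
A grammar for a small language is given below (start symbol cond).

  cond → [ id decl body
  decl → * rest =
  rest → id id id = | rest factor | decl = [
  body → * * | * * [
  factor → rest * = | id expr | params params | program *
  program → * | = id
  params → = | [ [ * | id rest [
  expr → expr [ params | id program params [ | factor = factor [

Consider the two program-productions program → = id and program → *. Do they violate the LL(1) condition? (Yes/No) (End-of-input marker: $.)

FIRST(= id) = { = } and FIRST(*) = { * }.
The FIRST sets are disjoint and neither alternative is nullable — no conflict.

No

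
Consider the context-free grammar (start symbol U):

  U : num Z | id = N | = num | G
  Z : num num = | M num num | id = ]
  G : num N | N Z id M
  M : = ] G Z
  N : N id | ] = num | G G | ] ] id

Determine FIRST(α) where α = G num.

{ ], num }

Add FIRST(G) = { ], num }; G is not nullable, stop.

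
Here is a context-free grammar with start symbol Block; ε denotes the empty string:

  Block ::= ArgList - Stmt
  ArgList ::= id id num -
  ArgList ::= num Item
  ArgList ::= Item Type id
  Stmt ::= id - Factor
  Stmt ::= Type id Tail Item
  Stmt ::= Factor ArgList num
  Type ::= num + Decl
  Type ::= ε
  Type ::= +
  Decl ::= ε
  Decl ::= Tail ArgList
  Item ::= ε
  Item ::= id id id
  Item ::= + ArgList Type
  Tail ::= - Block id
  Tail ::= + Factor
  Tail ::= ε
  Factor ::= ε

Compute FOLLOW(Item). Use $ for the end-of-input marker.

In ArgList ::= num Item: Item is at the end, add FOLLOW(ArgList) = { $, +, -, id, num }.
In ArgList ::= Item Type id: add FIRST(Type id) = { +, id, num }.
In Stmt ::= Type id Tail Item: Item is at the end, add FOLLOW(Stmt) = { $, id }.
Union: FOLLOW(Item) = { $, +, -, id, num }.

{ $, +, -, id, num }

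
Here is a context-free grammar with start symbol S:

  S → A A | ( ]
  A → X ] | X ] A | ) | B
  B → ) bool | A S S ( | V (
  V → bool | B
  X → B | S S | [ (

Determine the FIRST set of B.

{ (, ), [, bool }

B → ) bool contributes {)}.
From B → A S S (: add FIRST(A) = { (, ), [, bool }.
From B → V (: add FIRST(V) = { (, ), [, bool }.
Union: FIRST(B) = { (, ), [, bool }.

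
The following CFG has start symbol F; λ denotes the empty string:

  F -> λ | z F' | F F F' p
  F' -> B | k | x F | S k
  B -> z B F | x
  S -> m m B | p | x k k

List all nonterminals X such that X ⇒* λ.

{ F }

Directly nullable (have an λ-production): F.
No other nonterminal has a production whose RHS symbols are all nullable.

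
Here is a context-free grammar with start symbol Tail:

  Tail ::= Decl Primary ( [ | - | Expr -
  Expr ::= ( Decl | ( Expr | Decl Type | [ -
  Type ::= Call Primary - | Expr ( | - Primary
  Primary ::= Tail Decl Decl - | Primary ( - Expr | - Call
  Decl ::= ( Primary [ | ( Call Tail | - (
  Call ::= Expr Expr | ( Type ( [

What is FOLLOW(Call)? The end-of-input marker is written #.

In Type ::= Call Primary -: add FIRST(Primary -) = { (, -, [ }.
In Primary ::= - Call: Call is at the end, add FOLLOW(Primary) = { (, -, [ }.
In Decl ::= ( Call Tail: add FIRST(Tail) = { (, -, [ }.
Union: FOLLOW(Call) = { (, -, [ }.

{ (, -, [ }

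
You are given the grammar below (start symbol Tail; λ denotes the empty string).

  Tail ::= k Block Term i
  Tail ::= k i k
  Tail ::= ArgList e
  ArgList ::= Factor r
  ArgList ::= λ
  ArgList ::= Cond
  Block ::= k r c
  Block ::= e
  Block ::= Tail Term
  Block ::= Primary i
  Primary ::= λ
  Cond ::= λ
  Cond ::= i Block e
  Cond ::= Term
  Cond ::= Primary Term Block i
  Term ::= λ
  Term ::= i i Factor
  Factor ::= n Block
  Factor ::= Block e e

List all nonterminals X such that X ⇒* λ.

{ ArgList, Cond, Primary, Term }

Directly nullable (have an λ-production): ArgList, Primary, Cond, Term.
No other nonterminal has a production whose RHS symbols are all nullable.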